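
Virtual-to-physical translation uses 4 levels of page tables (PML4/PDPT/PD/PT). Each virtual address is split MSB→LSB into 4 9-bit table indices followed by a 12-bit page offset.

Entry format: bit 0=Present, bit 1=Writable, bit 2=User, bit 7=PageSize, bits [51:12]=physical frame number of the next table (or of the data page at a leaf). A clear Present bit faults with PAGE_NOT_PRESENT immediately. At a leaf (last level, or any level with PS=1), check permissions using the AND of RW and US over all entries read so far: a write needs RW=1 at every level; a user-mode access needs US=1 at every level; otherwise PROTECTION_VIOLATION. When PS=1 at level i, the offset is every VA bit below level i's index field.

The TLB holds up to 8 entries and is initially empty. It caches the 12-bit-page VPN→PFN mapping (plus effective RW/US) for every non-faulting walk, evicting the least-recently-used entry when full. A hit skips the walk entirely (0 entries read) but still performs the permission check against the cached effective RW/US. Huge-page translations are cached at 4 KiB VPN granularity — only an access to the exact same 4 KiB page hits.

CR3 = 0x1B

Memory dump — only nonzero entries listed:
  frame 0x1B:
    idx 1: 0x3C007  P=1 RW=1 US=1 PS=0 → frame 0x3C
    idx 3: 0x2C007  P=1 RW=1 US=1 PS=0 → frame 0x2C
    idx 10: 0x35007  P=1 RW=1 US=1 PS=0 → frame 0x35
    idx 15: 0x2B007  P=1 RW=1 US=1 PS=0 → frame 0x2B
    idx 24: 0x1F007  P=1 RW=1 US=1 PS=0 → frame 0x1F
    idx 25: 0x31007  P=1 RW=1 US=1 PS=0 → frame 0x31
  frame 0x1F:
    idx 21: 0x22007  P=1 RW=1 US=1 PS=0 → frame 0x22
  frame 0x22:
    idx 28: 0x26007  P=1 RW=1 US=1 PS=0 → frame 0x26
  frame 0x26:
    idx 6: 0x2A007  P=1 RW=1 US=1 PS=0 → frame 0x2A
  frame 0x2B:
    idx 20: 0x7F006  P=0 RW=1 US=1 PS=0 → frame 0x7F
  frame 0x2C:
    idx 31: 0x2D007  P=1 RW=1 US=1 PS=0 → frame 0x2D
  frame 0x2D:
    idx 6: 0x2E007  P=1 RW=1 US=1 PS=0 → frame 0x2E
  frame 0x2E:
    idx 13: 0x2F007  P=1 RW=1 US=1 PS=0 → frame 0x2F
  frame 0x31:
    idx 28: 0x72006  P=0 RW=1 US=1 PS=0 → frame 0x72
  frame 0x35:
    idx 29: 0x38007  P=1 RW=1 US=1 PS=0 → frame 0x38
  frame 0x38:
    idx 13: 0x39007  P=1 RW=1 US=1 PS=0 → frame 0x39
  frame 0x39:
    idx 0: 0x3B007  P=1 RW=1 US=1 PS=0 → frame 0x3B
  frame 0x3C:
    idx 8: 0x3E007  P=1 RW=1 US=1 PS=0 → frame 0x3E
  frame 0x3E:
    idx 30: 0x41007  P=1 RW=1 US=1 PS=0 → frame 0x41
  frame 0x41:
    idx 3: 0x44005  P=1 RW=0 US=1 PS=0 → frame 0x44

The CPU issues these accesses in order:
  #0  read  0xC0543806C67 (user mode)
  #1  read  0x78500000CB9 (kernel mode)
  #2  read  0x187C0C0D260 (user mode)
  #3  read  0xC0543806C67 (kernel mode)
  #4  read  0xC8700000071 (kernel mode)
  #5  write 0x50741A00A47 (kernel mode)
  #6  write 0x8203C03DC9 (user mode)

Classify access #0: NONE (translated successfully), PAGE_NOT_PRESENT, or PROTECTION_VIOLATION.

Walk each access:
#0 VA=0xC0543806C67 (r,user):
  L0: frame=0x1B idx=24 entry=0x1F007 [P=1 RW=1 US=1 PS=0]
  L1: frame=0x1F idx=21 entry=0x22007 [P=1 RW=1 US=1 PS=0]
  L2: frame=0x22 idx=28 entry=0x26007 [P=1 RW=1 US=1 PS=0]
  L3: frame=0x26 idx=6 entry=0x2A007 [P=1 RW=1 US=1 PS=0]
  ✓ 0x2AC67  — 4 lookups
#1 VA=0x78500000CB9 (r,kernel):
  L0: frame=0x1B idx=15 entry=0x2B007 [P=1 RW=1 US=1 PS=0]
  L1: frame=0x2B idx=20 entry=0x7F006 [P=0 RW=1 US=1 PS=0]
  ⇒ fault: PAGE_NOT_PRESENT  — 2 lookups
#2 VA=0x187C0C0D260 (r,user):
  L0: frame=0x1B idx=3 entry=0x2C007 [P=1 RW=1 US=1 PS=0]
  L1: frame=0x2C idx=31 entry=0x2D007 [P=1 RW=1 US=1 PS=0]
  L2: frame=0x2D idx=6 entry=0x2E007 [P=1 RW=1 US=1 PS=0]
  L3: frame=0x2E idx=13 entry=0x2F007 [P=1 RW=1 US=1 PS=0]
  ✓ 0x2F260  — 4 lookups
#3 VA=0xC0543806C67 (r,kernel):
  TLB hit vpn=0xC0543806 → PA=0x2AC67
#4 VA=0xC8700000071 (r,kernel):
  L0: frame=0x1B idx=25 entry=0x31007 [P=1 RW=1 US=1 PS=0]
  L1: frame=0x31 idx=28 entry=0x72006 [P=0 RW=1 US=1 PS=0]
  ⇒ fault: PAGE_NOT_PRESENT  — 2 lookups
#5 VA=0x50741A00A47 (w,kernel):
  L0: frame=0x1B idx=10 entry=0x35007 [P=1 RW=1 US=1 PS=0]
  L1: frame=0x35 idx=29 entry=0x38007 [P=1 RW=1 US=1 PS=0]
  L2: frame=0x38 idx=13 entry=0x39007 [P=1 RW=1 US=1 PS=0]
  L3: frame=0x39 idx=0 entry=0x3B007 [P=1 RW=1 US=1 PS=0]
  ✓ 0x3BA47  — 4 lookups
#6 VA=0x8203C03DC9 (w,user):
  L0: frame=0x1B idx=1 entry=0x3C007 [P=1 RW=1 US=1 PS=0]
  L1: frame=0x3C idx=8 entry=0x3E007 [P=1 RW=1 US=1 PS=0]
  L2: frame=0x3E idx=30 entry=0x41007 [P=1 RW=1 US=1 PS=0]
  L3: frame=0x41 idx=3 entry=0x44005 [P=1 RW=0 US=1 PS=0]
  ⇒ fault: PROTECTION_VIOLATION  — 4 lookups

Access #0 fault: NONE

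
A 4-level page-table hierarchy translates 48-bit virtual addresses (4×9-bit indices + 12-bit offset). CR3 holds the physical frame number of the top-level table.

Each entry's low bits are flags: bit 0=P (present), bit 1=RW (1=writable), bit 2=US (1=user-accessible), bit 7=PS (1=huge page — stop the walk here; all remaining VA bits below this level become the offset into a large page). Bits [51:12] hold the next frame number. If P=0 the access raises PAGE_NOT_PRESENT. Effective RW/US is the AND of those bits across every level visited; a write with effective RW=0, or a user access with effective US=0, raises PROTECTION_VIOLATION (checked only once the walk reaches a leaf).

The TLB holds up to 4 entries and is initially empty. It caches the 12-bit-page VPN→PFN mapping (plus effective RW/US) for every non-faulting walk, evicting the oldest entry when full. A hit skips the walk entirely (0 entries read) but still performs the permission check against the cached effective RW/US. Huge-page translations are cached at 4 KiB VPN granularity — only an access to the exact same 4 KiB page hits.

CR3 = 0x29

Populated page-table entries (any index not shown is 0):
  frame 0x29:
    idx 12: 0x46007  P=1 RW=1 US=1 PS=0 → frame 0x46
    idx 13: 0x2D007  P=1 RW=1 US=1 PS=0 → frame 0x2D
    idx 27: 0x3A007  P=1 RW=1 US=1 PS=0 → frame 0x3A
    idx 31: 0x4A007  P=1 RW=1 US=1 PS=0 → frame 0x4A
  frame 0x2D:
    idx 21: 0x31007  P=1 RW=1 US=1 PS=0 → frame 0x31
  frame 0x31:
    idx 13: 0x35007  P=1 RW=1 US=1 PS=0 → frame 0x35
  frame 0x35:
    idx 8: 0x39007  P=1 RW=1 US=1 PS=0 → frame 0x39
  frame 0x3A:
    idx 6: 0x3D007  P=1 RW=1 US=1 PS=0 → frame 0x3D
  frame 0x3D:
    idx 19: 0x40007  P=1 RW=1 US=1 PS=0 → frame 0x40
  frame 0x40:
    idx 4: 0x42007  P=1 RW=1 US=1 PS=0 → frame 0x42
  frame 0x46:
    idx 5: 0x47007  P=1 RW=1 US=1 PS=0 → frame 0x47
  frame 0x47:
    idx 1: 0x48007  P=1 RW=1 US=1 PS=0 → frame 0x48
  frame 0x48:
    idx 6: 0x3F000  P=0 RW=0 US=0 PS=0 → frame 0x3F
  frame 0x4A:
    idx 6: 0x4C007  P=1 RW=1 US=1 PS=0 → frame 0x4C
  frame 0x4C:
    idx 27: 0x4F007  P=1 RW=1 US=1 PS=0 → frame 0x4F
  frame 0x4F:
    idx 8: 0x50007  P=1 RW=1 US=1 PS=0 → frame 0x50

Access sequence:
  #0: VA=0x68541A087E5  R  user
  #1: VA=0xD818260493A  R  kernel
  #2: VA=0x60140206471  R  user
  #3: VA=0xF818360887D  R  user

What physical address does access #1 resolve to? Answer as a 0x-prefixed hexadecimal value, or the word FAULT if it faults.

Per-access translation:
#0 VA=0x68541A087E5 (r,user):
  L0 @0x29[13] → 0x2D007  P=1,RW=1,US=1,PS=0
  L1 @0x2D[21] → 0x31007  P=1,RW=1,US=1,PS=0
  L2 @0x31[13] → 0x35007  P=1,RW=1,US=1,PS=0
  L3 @0x35[8] → 0x39007  P=1,RW=1,US=1,PS=0
  → PA=0x397E5  (4 entries read)
#1 VA=0xD818260493A (r,kernel):
  L0 @0x29[27] → 0x3A007  P=1,RW=1,US=1,PS=0
  L1 @0x3A[6] → 0x3D007  P=1,RW=1,US=1,PS=0
  L2 @0x3D[19] → 0x40007  P=1,RW=1,US=1,PS=0
  L3 @0x40[4] → 0x42007  P=1,RW=1,US=1,PS=0
  → PA=0x4293A  (4 entries read)
#2 VA=0x60140206471 (r,user):
  L0 @0x29[12] → 0x46007  P=1,RW=1,US=1,PS=0
  L1 @0x46[5] → 0x47007  P=1,RW=1,US=1,PS=0
  L2 @0x47[1] → 0x48007  P=1,RW=1,US=1,PS=0
  L3 @0x48[6] → 0x3F000  P=0,RW=0,US=0,PS=0
  ⇒ fault: PAGE_NOT_PRESENT  — 4 lookups
#3 VA=0xF818360887D (r,user):
  L0 @0x29[31] → 0x4A007  P=1,RW=1,US=1,PS=0
  L1 @0x4A[6] → 0x4C007  P=1,RW=1,US=1,PS=0
  L2 @0x4C[27] → 0x4F007  P=1,RW=1,US=1,PS=0
  L3 @0x4F[8] → 0x50007  P=1,RW=1,US=1,PS=0
  → PA=0x5087D  (4 entries read)

Access #1 PA: 0x4293A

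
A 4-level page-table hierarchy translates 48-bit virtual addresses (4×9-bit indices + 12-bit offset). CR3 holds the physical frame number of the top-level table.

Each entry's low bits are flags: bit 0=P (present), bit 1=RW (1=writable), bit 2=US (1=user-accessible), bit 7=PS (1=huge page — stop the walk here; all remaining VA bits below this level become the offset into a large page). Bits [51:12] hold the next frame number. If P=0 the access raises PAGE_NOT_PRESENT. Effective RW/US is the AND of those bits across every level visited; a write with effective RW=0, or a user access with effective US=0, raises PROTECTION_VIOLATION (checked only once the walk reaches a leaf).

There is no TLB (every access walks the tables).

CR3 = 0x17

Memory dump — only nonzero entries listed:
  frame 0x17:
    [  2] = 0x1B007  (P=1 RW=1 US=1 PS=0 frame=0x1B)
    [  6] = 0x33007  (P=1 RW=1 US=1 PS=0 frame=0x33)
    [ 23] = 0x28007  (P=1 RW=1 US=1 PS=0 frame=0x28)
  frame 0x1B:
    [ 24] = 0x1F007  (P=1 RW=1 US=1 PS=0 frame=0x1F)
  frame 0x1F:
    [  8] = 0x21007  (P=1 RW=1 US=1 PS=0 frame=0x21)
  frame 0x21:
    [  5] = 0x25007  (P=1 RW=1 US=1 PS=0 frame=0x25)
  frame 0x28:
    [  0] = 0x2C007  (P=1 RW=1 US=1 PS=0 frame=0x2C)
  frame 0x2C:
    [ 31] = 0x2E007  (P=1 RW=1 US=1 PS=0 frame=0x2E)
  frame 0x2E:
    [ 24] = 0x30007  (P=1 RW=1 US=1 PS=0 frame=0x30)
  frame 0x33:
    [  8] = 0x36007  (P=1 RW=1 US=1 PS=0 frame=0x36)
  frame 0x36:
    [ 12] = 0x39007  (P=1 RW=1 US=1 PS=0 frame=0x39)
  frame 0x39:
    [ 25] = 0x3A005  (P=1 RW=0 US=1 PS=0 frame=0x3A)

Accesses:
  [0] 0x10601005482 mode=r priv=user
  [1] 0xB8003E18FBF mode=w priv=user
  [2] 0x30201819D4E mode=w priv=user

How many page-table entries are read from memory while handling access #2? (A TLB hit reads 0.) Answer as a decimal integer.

Per-access translation:
#0 VA=0x10601005482 (r,user):
  [0] read 0x17 idx=2: raw=0x1B007 flags P=1 W=1 U=1 S=0
  [1] read 0x1B idx=24: raw=0x1F007 flags P=1 W=1 U=1 S=0
  [2] read 0x1F idx=8: raw=0x21007 flags P=1 W=1 U=1 S=0
  [3] read 0x21 idx=5: raw=0x25007 flags P=1 W=1 U=1 S=0
  ⇒ phys 0x25482  [4 reads]
#1 VA=0xB8003E18FBF (w,user):
  [0] read 0x17 idx=23: raw=0x28007 flags P=1 W=1 U=1 S=0
  [1] read 0x28 idx=0: raw=0x2C007 flags P=1 W=1 U=1 S=0
  [2] read 0x2C idx=31: raw=0x2E007 flags P=1 W=1 U=1 S=0
  [3] read 0x2E idx=24: raw=0x30007 flags P=1 W=1 U=1 S=0
  ⇒ phys 0x30FBF  [4 reads]
#2 VA=0x30201819D4E (w,user):
  [0] read 0x17 idx=6: raw=0x33007 flags P=1 W=1 U=1 S=0
  [1] read 0x33 idx=8: raw=0x36007 flags P=1 W=1 U=1 S=0
  [2] read 0x36 idx=12: raw=0x39007 flags P=1 W=1 U=1 S=0
  [3] read 0x39 idx=25: raw=0x3A005 flags P=1 W=0 U=1 S=0
  → PROTECTION_VIOLATION  (4 entries read)

Entries read for #2: 4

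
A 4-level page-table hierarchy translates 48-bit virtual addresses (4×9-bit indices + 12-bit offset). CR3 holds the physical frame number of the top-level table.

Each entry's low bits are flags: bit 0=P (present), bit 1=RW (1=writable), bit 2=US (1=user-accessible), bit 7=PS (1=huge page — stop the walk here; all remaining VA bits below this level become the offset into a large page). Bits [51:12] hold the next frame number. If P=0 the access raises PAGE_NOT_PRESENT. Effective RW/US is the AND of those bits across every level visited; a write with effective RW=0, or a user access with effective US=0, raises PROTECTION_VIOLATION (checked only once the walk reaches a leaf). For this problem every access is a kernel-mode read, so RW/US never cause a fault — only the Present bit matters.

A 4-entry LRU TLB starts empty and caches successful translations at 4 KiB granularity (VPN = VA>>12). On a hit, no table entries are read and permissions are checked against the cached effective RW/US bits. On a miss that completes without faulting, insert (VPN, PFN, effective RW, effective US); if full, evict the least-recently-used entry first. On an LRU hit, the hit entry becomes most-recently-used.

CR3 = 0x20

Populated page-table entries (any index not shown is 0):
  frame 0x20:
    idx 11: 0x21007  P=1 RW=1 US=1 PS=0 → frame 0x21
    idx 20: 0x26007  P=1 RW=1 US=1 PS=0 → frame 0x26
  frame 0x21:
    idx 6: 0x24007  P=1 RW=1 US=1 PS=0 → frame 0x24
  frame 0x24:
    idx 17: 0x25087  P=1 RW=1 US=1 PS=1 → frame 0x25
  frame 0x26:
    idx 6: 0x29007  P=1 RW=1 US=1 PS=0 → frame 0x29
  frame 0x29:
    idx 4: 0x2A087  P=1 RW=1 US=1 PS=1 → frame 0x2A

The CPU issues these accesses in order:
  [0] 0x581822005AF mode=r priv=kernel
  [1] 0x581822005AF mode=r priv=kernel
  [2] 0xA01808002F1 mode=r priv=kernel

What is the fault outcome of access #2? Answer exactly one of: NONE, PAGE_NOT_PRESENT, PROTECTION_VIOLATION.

Per-access translation:
#0 VA=0x581822005AF (r,kernel):
  lvl0: tbl 0x20, slot 11 ⇒ 0x21007 (P1/RW1/US1/PS0)
  lvl1: tbl 0x21, slot 6 ⇒ 0x24007 (P1/RW1/US1/PS0)
  lvl2: tbl 0x24, slot 17 ⇒ 0x25087 (P1/RW1/US1/PS1)
  ⇒ phys 0x255AF (huge @L2)  [3 reads]
#1 VA=0x581822005AF (r,kernel):
  TLB hit vpn=0x58182200 → PA=0x255AF
#2 VA=0xA01808002F1 (r,kernel):
  lvl0: tbl 0x20, slot 20 ⇒ 0x26007 (P1/RW1/US1/PS0)
  lvl1: tbl 0x26, slot 6 ⇒ 0x29007 (P1/RW1/US1/PS0)
  lvl2: tbl 0x29, slot 4 ⇒ 0x2A087 (P1/RW1/US1/PS1)
  ⇒ phys 0x2A2F1 (huge @L2)  [3 reads]

Access #2 fault: NONE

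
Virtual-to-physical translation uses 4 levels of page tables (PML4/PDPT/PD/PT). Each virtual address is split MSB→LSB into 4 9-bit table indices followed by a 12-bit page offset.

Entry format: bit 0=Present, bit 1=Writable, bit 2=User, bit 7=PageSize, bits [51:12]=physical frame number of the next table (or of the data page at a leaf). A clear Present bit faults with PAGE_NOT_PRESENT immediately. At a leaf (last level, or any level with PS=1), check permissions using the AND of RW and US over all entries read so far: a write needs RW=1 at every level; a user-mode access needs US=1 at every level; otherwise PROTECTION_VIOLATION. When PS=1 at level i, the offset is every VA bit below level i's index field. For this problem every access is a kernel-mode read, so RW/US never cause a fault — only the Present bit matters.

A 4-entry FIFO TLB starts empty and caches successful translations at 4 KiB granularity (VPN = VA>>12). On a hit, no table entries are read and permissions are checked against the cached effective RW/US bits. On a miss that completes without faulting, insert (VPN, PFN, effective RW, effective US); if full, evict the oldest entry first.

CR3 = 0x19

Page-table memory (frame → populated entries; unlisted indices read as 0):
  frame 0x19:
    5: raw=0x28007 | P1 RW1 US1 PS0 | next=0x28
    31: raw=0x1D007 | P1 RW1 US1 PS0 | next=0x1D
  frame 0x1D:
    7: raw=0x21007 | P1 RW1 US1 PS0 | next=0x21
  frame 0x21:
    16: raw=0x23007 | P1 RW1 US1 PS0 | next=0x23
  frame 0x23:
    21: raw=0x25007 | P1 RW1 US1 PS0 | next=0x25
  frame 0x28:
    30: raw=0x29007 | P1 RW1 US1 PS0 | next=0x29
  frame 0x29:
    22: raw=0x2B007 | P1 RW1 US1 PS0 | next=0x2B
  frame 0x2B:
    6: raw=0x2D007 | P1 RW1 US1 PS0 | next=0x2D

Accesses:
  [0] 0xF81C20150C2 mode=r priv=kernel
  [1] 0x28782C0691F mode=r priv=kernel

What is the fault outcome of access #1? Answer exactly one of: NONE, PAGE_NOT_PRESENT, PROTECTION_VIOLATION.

Per-access translation:
#0 VA=0xF81C20150C2 (r,kernel):
  lvl0: tbl 0x19, slot 31 ⇒ 0x1D007 (P1/RW1/US1/PS0)
  lvl1: tbl 0x1D, slot 7 ⇒ 0x21007 (P1/RW1/US1/PS0)
  lvl2: tbl 0x21, slot 16 ⇒ 0x23007 (P1/RW1/US1/PS0)
  lvl3: tbl 0x23, slot 21 ⇒ 0x25007 (P1/RW1/US1/PS0)
  → PA=0x250C2  (4 entries read)
#1 VA=0x28782C0691F (r,kernel):
  lvl0: tbl 0x19, slot 5 ⇒ 0x28007 (P1/RW1/US1/PS0)
  lvl1: tbl 0x28, slot 30 ⇒ 0x29007 (P1/RW1/US1/PS0)
  lvl2: tbl 0x29, slot 22 ⇒ 0x2B007 (P1/RW1/US1/PS0)
  lvl3: tbl 0x2B, slot 6 ⇒ 0x2D007 (P1/RW1/US1/PS0)
  → PA=0x2D91F  (4 entries read)

Access #1 fault: NONE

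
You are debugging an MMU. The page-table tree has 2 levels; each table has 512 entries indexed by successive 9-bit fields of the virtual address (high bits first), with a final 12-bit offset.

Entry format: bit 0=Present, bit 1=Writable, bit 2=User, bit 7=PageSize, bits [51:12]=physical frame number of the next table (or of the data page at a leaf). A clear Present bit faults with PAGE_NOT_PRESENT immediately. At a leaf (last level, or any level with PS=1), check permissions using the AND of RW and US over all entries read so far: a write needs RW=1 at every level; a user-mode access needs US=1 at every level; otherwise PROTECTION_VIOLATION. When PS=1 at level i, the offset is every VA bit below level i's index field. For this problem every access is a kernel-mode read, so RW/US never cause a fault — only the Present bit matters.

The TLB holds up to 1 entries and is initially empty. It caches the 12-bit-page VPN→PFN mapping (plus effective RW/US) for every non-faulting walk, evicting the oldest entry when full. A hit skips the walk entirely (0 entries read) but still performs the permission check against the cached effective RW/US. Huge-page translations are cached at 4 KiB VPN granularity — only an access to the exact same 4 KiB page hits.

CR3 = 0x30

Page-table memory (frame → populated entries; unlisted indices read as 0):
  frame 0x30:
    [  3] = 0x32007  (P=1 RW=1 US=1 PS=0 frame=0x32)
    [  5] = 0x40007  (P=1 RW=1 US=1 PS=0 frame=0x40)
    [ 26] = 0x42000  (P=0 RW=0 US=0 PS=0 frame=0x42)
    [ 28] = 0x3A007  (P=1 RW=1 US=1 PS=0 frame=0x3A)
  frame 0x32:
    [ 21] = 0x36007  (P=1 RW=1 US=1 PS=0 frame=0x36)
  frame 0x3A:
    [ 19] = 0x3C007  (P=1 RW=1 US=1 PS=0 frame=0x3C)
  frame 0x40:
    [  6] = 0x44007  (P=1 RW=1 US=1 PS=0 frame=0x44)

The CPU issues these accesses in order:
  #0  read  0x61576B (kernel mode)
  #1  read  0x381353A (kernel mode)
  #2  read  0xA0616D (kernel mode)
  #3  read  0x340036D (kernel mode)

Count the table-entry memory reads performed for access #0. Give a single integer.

Trace:
#0 VA=0x61576B (r,kernel):
  L0 @0x30[3] → 0x32007  P=1,RW=1,US=1,PS=0
  L1 @0x32[21] → 0x36007  P=1,RW=1,US=1,PS=0
  → PA=0x3676B  (2 entries read)
#1 VA=0x381353A (r,kernel):
  L0 @0x30[28] → 0x3A007  P=1,RW=1,US=1,PS=0
  L1 @0x3A[19] → 0x3C007  P=1,RW=1,US=1,PS=0
  → PA=0x3C53A  (2 entries read)
#2 VA=0xA0616D (r,kernel):
  L0 @0x30[5] → 0x40007  P=1,RW=1,US=1,PS=0
  L1 @0x40[6] → 0x44007  P=1,RW=1,US=1,PS=0
  → PA=0x4416D  (2 entries read)
#3 VA=0x340036D (r,kernel):
  L0 @0x30[26] → 0x42000  P=0,RW=0,US=0,PS=0
  ⇒ fault: PAGE_NOT_PRESENT  — 1 lookups

Entries read for #0: 2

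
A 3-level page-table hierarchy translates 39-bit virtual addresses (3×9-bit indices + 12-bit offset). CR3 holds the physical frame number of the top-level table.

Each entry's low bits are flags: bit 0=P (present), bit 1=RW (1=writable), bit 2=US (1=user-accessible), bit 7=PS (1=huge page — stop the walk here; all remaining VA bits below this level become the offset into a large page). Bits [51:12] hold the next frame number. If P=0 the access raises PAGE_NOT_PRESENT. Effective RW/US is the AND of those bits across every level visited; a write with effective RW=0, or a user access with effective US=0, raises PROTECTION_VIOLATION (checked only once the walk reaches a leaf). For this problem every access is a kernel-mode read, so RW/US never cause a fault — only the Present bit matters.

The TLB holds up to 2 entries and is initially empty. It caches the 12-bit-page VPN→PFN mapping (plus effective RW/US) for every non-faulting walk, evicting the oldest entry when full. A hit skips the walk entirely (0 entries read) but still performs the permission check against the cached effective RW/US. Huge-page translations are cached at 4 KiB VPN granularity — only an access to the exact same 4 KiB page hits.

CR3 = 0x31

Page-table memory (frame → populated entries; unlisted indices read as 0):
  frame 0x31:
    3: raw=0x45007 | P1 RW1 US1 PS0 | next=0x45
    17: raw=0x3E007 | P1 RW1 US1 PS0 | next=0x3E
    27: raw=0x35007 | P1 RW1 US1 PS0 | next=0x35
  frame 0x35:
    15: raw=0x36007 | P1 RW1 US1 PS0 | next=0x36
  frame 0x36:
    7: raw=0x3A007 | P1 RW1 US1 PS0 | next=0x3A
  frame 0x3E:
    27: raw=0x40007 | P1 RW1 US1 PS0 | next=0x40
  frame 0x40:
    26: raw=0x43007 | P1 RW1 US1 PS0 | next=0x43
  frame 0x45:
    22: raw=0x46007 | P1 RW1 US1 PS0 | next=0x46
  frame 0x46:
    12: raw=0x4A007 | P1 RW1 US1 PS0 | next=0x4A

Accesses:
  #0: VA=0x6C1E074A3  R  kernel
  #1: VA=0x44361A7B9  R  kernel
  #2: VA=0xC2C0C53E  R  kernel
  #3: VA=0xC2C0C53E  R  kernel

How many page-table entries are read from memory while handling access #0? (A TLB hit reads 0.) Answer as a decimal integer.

Trace:
#0 VA=0x6C1E074A3 (r,kernel):
  L0 @0x31[27] → 0x35007  P=1,RW=1,US=1,PS=0
  L1 @0x35[15] → 0x36007  P=1,RW=1,US=1,PS=0
  L2 @0x36[7] → 0x3A007  P=1,RW=1,US=1,PS=0
  → PA=0x3A4A3  (3 entries read)
#1 VA=0x44361A7B9 (r,kernel):
  L0 @0x31[17] → 0x3E007  P=1,RW=1,US=1,PS=0
  L1 @0x3E[27] → 0x40007  P=1,RW=1,US=1,PS=0
  L2 @0x40[26] → 0x43007  P=1,RW=1,US=1,PS=0
  → PA=0x437B9  (3 entries read)
#2 VA=0xC2C0C53E (r,kernel):
  L0 @0x31[3] → 0x45007  P=1,RW=1,US=1,PS=0
  L1 @0x45[22] → 0x46007  P=1,RW=1,US=1,PS=0
  L2 @0x46[12] → 0x4A007  P=1,RW=1,US=1,PS=0
  → PA=0x4A53E  (3 entries read)
#3 VA=0xC2C0C53E (r,kernel):
  TLB hit vpn=0xC2C0C → PA=0x4A53E

Entries read for #0: 3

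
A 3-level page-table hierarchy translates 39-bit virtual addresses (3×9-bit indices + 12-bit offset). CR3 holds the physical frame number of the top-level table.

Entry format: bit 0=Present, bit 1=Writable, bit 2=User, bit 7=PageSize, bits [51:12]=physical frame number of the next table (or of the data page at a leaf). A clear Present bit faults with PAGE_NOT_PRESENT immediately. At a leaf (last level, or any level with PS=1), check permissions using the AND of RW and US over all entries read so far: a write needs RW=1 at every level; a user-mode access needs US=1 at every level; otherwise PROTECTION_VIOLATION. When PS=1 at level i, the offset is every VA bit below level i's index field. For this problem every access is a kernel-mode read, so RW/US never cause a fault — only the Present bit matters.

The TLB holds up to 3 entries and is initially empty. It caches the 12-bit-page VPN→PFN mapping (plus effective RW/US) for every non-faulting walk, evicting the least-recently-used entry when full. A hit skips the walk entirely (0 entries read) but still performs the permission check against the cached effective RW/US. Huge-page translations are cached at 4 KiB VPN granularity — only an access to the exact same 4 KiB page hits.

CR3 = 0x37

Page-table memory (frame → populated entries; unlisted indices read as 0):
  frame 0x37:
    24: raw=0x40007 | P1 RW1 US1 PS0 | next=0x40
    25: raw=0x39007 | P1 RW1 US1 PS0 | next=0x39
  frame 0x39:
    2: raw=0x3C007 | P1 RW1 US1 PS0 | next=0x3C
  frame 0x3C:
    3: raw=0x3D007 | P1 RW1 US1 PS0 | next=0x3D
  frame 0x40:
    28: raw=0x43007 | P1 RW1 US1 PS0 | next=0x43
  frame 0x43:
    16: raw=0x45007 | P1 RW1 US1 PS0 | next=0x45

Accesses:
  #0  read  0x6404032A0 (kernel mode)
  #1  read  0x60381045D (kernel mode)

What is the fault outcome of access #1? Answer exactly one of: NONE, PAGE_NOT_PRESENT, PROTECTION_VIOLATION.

Per-access translation:
#0 VA=0x6404032A0 (r,kernel):
  L0 @0x37[25] → 0x39007  P=1,RW=1,US=1,PS=0
  L1 @0x39[2] → 0x3C007  P=1,RW=1,US=1,PS=0
  L2 @0x3C[3] → 0x3D007  P=1,RW=1,US=1,PS=0
  ✓ 0x3D2A0  — 3 lookups
#1 VA=0x60381045D (r,kernel):
  L0 @0x37[24] → 0x40007  P=1,RW=1,US=1,PS=0
  L1 @0x40[28] → 0x43007  P=1,RW=1,US=1,PS=0
  L2 @0x43[16] → 0x45007  P=1,RW=1,US=1,PS=0
  ✓ 0x4545D  — 3 lookups

Access #1 fault: NONE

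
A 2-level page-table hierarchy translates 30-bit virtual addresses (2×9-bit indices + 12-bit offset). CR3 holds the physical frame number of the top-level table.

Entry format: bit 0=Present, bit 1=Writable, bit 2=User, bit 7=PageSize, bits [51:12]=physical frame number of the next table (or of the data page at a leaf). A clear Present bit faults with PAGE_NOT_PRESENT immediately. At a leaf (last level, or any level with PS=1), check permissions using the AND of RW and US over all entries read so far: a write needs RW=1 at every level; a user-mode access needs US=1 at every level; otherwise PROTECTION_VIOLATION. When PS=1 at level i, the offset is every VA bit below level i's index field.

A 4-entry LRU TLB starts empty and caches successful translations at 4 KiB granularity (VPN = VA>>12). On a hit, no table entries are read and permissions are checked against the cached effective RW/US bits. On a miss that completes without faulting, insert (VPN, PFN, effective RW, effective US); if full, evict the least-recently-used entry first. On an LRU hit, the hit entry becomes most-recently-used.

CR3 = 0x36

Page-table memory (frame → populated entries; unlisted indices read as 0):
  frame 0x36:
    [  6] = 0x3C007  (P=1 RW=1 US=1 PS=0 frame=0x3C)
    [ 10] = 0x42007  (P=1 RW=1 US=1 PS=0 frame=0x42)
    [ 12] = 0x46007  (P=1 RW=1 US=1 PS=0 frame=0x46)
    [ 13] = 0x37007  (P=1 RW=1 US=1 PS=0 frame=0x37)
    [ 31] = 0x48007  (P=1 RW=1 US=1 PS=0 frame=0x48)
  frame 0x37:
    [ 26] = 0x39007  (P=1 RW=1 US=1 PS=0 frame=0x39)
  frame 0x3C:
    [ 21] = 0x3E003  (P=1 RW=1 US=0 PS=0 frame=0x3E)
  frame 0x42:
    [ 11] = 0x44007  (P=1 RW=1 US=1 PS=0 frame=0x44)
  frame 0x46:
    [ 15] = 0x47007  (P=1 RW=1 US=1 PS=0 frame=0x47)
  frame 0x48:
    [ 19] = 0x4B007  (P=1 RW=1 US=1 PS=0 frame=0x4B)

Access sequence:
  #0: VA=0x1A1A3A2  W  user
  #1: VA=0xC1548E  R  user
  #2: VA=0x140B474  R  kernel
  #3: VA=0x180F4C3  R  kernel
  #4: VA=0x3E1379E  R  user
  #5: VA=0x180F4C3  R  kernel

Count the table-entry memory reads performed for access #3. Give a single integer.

Walk each access:
#0 VA=0x1A1A3A2 (w,user):
  [0] read 0x36 idx=13: raw=0x37007 flags P=1 W=1 U=1 S=0
  [1] read 0x37 idx=26: raw=0x39007 flags P=1 W=1 U=1 S=0
  ⇒ phys 0x393A2  [2 reads]
#1 VA=0xC1548E (r,user):
  [0] read 0x36 idx=6: raw=0x3C007 flags P=1 W=1 U=1 S=0
  [1] read 0x3C idx=21: raw=0x3E003 flags P=1 W=1 U=0 S=0
  ✗ PROTECTION_VIOLATION  [2 reads]
#2 VA=0x140B474 (r,kernel):
  [0] read 0x36 idx=10: raw=0x42007 flags P=1 W=1 U=1 S=0
  [1] read 0x42 idx=11: raw=0x44007 flags P=1 W=1 U=1 S=0
  ⇒ phys 0x44474  [2 reads]
#3 VA=0x180F4C3 (r,kernel):
  [0] read 0x36 idx=12: raw=0x46007 flags P=1 W=1 U=1 S=0
  [1] read 0x46 idx=15: raw=0x47007 flags P=1 W=1 U=1 S=0
  ⇒ phys 0x474C3  [2 reads]
#4 VA=0x3E1379E (r,user):
  [0] read 0x36 idx=31: raw=0x48007 flags P=1 W=1 U=1 S=0
  [1] read 0x48 idx=19: raw=0x4B007 flags P=1 W=1 U=1 S=0
  ⇒ phys 0x4B79E  [2 reads]
#5 VA=0x180F4C3 (r,kernel):
  TLB hit vpn=0x180F → PA=0x474C3

Entries read for #3: 2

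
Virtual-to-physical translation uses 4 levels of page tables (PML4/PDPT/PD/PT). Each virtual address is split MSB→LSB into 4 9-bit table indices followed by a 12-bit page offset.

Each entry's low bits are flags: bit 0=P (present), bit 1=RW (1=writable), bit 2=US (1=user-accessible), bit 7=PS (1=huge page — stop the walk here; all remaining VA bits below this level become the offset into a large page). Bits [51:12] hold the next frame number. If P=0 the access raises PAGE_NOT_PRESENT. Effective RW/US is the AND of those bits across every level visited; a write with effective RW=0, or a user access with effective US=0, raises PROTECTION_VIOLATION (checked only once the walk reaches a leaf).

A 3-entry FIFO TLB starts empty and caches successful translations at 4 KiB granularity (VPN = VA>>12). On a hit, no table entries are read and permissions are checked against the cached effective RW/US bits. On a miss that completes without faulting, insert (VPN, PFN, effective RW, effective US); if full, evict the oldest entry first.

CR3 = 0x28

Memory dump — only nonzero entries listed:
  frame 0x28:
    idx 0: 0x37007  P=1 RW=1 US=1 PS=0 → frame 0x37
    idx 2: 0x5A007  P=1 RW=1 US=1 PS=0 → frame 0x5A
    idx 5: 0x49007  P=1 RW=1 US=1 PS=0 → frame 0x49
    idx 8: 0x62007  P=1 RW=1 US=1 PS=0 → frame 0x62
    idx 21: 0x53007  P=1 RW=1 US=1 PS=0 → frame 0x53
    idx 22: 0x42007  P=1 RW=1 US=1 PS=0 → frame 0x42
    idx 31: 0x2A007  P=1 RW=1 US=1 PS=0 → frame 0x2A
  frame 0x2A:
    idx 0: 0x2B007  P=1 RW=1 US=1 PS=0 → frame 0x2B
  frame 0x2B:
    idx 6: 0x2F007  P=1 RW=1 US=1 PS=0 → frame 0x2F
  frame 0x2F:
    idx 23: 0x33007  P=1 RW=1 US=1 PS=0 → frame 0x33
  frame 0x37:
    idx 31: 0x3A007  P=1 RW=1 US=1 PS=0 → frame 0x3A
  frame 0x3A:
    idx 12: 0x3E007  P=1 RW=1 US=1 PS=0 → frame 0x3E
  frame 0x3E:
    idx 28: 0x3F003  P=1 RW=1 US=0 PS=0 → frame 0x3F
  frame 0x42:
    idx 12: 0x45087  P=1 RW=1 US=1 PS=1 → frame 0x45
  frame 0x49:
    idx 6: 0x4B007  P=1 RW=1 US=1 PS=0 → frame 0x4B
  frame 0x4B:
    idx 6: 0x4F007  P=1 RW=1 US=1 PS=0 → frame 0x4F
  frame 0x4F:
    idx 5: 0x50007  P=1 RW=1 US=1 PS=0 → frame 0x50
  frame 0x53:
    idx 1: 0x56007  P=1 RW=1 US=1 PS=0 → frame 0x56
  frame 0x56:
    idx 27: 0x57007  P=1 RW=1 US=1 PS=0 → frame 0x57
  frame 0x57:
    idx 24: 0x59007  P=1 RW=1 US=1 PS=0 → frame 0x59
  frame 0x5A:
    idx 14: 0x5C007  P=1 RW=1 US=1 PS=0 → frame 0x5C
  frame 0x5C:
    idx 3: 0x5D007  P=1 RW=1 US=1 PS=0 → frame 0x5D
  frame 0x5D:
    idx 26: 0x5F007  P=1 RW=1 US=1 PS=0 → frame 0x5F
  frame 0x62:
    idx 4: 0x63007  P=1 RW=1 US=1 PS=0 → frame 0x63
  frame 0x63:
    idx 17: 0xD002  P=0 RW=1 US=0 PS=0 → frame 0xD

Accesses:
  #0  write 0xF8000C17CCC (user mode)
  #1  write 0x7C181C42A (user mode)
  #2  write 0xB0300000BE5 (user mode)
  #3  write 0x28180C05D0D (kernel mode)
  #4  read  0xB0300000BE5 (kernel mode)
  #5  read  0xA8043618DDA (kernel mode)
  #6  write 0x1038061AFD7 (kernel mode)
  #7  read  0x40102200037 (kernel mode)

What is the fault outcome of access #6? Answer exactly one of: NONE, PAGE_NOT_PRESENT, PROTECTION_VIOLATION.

Trace:
#0 VA=0xF8000C17CCC (w,user):
  L0: frame=0x28 idx=31 entry=0x2A007 [P=1 RW=1 US=1 PS=0]
  L1: frame=0x2A idx=0 entry=0x2B007 [P=1 RW=1 US=1 PS=0]
  L2: frame=0x2B idx=6 entry=0x2F007 [P=1 RW=1 US=1 PS=0]
  L3: frame=0x2F idx=23 entry=0x33007 [P=1 RW=1 US=1 PS=0]
  ✓ 0x33CCC  — 4 lookups
#1 VA=0x7C181C42A (w,user):
  L0: frame=0x28 idx=0 entry=0x37007 [P=1 RW=1 US=1 PS=0]
  L1: frame=0x37 idx=31 entry=0x3A007 [P=1 RW=1 US=1 PS=0]
  L2: frame=0x3A idx=12 entry=0x3E007 [P=1 RW=1 US=1 PS=0]
  L3: frame=0x3E idx=28 entry=0x3F003 [P=1 RW=1 US=0 PS=0]
  ✗ PROTECTION_VIOLATION  [4 reads]
#2 VA=0xB0300000BE5 (w,user):
  L0: frame=0x28 idx=22 entry=0x42007 [P=1 RW=1 US=1 PS=0]
  L1: frame=0x42 idx=12 entry=0x45087 [P=1 RW=1 US=1 PS=1]
  ✓ 0x45BE5 (huge @L1)  — 2 lookups
#3 VA=0x28180C05D0D (w,kernel):
  L0: frame=0x28 idx=5 entry=0x49007 [P=1 RW=1 US=1 PS=0]
  L1: frame=0x49 idx=6 entry=0x4B007 [P=1 RW=1 US=1 PS=0]
  L2: frame=0x4B idx=6 entry=0x4F007 [P=1 RW=1 US=1 PS=0]
  L3: frame=0x4F idx=5 entry=0x50007 [P=1 RW=1 US=1 PS=0]
  ✓ 0x50D0D  — 4 lookups
#4 VA=0xB0300000BE5 (r,kernel):
  TLB hit vpn=0xB0300000 → PA=0x45BE5
#5 VA=0xA8043618DDA (r,kernel):
  L0: frame=0x28 idx=21 entry=0x53007 [P=1 RW=1 US=1 PS=0]
  L1: frame=0x53 idx=1 entry=0x56007 [P=1 RW=1 US=1 PS=0]
  L2: frame=0x56 idx=27 entry=0x57007 [P=1 RW=1 US=1 PS=0]
  L3: frame=0x57 idx=24 entry=0x59007 [P=1 RW=1 US=1 PS=0]
  ✓ 0x59DDA  — 4 lookups
#6 VA=0x1038061AFD7 (w,kernel):
  L0: frame=0x28 idx=2 entry=0x5A007 [P=1 RW=1 US=1 PS=0]
  L1: frame=0x5A idx=14 entry=0x5C007 [P=1 RW=1 US=1 PS=0]
  L2: frame=0x5C idx=3 entry=0x5D007 [P=1 RW=1 US=1 PS=0]
  L3: frame=0x5D idx=26 entry=0x5F007 [P=1 RW=1 US=1 PS=0]
  ✓ 0x5FFD7  — 4 lookups
#7 VA=0x40102200037 (r,kernel):
  L0: frame=0x28 idx=8 entry=0x62007 [P=1 RW=1 US=1 PS=0]
  L1: frame=0x62 idx=4 entry=0x63007 [P=1 RW=1 US=1 PS=0]
  L2: frame=0x63 idx=17 entry=0xD002 [P=0 RW=1 US=0 PS=0]
  ✗ PAGE_NOT_PRESENT  [3 reads]

Access #6 fault: NONE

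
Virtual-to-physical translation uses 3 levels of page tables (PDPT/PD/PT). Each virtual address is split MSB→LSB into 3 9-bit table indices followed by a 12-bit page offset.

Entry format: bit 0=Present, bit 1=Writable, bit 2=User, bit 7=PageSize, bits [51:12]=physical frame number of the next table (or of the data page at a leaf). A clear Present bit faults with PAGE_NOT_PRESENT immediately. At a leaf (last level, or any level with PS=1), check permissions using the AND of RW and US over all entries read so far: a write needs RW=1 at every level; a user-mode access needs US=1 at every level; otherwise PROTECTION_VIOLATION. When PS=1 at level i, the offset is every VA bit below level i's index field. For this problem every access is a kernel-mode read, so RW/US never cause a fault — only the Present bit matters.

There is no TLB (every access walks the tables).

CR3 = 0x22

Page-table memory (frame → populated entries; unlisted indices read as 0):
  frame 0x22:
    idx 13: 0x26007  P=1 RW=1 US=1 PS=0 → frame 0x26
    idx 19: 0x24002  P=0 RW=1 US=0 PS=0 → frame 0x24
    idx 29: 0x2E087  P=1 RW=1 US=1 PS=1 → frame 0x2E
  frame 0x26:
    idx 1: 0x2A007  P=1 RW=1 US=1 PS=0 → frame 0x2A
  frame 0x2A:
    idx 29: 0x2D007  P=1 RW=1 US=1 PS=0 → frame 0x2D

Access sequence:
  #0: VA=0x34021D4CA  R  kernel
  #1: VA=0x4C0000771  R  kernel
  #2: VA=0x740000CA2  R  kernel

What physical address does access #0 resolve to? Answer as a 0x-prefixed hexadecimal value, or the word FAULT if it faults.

Per-access translation:
#0 VA=0x34021D4CA (r,kernel):
  [0] read 0x22 idx=13: raw=0x26007 flags P=1 W=1 U=1 S=0
  [1] read 0x26 idx=1: raw=0x2A007 flags P=1 W=1 U=1 S=0
  [2] read 0x2A idx=29: raw=0x2D007 flags P=1 W=1 U=1 S=0
  ✓ 0x2D4CA  — 3 lookups
#1 VA=0x4C0000771 (r,kernel):
  [0] read 0x22 idx=19: raw=0x24002 flags P=0 W=1 U=0 S=0
  → PAGE_NOT_PRESENT  (1 entries read)
#2 VA=0x740000CA2 (r,kernel):
  [0] read 0x22 idx=29: raw=0x2E087 flags P=1 W=1 U=1 S=1
  ✓ 0x2ECA2 (huge @L0)  — 1 lookups

Access #0 PA: 0x2D4CA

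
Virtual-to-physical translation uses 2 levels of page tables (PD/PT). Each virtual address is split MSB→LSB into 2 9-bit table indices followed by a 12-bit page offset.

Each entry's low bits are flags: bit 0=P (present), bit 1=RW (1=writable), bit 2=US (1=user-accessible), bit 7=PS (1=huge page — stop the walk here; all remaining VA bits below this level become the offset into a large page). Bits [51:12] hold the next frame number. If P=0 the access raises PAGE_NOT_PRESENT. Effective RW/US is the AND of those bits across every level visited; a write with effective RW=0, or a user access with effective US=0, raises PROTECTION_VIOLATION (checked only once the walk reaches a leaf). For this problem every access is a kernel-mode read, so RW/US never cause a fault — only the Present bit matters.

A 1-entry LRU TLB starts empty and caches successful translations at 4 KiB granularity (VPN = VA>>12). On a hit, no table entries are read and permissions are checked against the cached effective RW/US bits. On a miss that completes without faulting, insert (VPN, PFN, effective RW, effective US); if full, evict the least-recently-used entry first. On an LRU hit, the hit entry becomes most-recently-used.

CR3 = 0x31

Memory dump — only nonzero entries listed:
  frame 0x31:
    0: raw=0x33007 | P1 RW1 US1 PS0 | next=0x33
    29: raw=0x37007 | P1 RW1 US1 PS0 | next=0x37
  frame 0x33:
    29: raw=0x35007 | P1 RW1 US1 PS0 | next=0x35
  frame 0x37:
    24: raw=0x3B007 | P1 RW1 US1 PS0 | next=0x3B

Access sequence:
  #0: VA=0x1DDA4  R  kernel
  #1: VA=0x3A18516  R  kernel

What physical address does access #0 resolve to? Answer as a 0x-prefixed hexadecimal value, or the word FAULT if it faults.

Walk each access:
#0 VA=0x1DDA4 (r,kernel):
  L0 @0x31[0] → 0x33007  P=1,RW=1,US=1,PS=0
  L1 @0x33[29] → 0x35007  P=1,RW=1,US=1,PS=0
  → PA=0x35DA4  (2 entries read)
#1 VA=0x3A18516 (r,kernel):
  L0 @0x31[29] → 0x37007  P=1,RW=1,US=1,PS=0
  L1 @0x37[24] → 0x3B007  P=1,RW=1,US=1,PS=0
  → PA=0x3B516  (2 entries read)

Access #0 PA: 0x35DA4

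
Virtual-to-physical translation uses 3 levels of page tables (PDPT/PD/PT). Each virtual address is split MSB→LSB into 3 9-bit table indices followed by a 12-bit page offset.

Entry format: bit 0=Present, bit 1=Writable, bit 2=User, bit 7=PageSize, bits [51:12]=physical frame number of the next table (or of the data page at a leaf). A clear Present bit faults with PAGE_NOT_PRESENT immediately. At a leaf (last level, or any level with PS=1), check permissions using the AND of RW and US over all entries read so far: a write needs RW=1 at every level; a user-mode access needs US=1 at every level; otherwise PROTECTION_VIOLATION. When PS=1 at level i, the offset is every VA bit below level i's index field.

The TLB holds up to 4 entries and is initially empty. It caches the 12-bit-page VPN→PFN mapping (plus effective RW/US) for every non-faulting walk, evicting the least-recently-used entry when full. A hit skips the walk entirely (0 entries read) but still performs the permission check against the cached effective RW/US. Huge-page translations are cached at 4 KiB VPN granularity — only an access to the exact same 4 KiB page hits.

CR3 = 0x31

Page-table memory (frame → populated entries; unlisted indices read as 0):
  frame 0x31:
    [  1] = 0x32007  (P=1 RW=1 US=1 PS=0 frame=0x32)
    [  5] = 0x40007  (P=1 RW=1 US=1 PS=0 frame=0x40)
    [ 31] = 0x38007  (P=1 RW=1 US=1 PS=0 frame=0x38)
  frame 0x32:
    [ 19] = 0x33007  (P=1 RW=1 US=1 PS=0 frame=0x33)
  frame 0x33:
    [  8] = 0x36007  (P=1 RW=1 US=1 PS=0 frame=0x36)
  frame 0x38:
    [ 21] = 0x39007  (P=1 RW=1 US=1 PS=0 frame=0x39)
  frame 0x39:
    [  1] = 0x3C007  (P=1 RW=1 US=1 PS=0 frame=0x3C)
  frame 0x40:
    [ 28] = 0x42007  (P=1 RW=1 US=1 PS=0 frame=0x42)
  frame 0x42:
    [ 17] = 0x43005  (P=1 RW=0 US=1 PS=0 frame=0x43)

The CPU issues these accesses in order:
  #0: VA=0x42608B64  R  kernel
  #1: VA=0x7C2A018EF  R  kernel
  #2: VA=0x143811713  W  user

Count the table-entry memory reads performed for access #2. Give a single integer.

Walk each access:
#0 VA=0x42608B64 (r,kernel):
  lvl0: tbl 0x31, slot 1 ⇒ 0x32007 (P1/RW1/US1/PS0)
  lvl1: tbl 0x32, slot 19 ⇒ 0x33007 (P1/RW1/US1/PS0)
  lvl2: tbl 0x33, slot 8 ⇒ 0x36007 (P1/RW1/US1/PS0)
  → PA=0x36B64  (3 entries read)
#1 VA=0x7C2A018EF (r,kernel):
  lvl0: tbl 0x31, slot 31 ⇒ 0x38007 (P1/RW1/US1/PS0)
  lvl1: tbl 0x38, slot 21 ⇒ 0x39007 (P1/RW1/US1/PS0)
  lvl2: tbl 0x39, slot 1 ⇒ 0x3C007 (P1/RW1/US1/PS0)
  → PA=0x3C8EF  (3 entries read)
#2 VA=0x143811713 (w,user):
  lvl0: tbl 0x31, slot 5 ⇒ 0x40007 (P1/RW1/US1/PS0)
  lvl1: tbl 0x40, slot 28 ⇒ 0x42007 (P1/RW1/US1/PS0)
  lvl2: tbl 0x42, slot 17 ⇒ 0x43005 (P1/RW0/US1/PS0)
  → PROTECTION_VIOLATION  (3 entries read)

Entries read for #2: 3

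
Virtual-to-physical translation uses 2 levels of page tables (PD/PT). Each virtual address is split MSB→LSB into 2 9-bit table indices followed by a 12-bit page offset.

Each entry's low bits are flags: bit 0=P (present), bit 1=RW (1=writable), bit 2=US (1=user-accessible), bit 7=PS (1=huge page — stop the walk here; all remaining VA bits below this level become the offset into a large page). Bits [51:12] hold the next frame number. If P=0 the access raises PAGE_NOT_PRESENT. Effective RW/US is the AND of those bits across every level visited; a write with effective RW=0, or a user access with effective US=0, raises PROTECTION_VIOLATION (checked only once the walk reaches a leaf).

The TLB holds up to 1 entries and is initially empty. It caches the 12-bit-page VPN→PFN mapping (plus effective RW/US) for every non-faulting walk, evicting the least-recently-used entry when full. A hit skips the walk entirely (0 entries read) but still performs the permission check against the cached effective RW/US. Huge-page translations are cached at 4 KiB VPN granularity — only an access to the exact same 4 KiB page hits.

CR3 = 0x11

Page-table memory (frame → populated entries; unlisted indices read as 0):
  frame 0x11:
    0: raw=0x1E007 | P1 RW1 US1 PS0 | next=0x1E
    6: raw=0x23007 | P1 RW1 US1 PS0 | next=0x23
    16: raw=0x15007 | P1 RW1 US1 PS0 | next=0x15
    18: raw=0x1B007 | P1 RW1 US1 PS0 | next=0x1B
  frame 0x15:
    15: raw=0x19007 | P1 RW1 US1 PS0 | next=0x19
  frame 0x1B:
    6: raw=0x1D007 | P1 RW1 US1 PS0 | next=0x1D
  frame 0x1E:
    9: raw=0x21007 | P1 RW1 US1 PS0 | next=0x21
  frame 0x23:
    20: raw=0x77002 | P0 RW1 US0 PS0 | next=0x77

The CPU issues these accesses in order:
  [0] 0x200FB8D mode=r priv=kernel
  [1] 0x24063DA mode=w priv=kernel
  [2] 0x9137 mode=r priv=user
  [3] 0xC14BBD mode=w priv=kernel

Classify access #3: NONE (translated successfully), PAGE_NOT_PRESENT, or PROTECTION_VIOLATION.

Trace:
#0 VA=0x200FB8D (r,kernel):
  lvl0: tbl 0x11, slot 16 ⇒ 0x15007 (P1/RW1/US1/PS0)
  lvl1: tbl 0x15, slot 15 ⇒ 0x19007 (P1/RW1/US1/PS0)
  → PA=0x19B8D  (2 entries read)
#1 VA=0x24063DA (w,kernel):
  lvl0: tbl 0x11, slot 18 ⇒ 0x1B007 (P1/RW1/US1/PS0)
  lvl1: tbl 0x1B, slot 6 ⇒ 0x1D007 (P1/RW1/US1/PS0)
  → PA=0x1D3DA  (2 entries read)
#2 VA=0x9137 (r,user):
  lvl0: tbl 0x11, slot 0 ⇒ 0x1E007 (P1/RW1/US1/PS0)
  lvl1: tbl 0x1E, slot 9 ⇒ 0x21007 (P1/RW1/US1/PS0)
  → PA=0x21137  (2 entries read)
#3 VA=0xC14BBD (w,kernel):
  lvl0: tbl 0x11, slot 6 ⇒ 0x23007 (P1/RW1/US1/PS0)
  lvl1: tbl 0x23, slot 20 ⇒ 0x77002 (P0/RW1/US0/PS0)
  ✗ PAGE_NOT_PRESENT  [2 reads]

Access #3 fault: PAGE_NOT_PRESENT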